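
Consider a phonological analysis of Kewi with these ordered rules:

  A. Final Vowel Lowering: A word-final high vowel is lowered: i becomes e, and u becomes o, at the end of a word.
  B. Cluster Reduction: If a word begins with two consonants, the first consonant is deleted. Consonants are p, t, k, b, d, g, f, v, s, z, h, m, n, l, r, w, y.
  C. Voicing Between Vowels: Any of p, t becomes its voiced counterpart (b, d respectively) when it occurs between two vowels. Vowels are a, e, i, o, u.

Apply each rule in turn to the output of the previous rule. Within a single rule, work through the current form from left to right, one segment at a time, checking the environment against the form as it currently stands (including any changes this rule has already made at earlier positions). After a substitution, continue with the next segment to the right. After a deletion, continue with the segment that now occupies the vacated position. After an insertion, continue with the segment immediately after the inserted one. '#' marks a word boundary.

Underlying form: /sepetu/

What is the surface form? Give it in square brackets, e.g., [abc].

[sebedo]

A Final Vowel Lowering: [sepetu] → [sepeto]
B Cluster Reduction: no change — [sepeto]
C Voicing Between Vowels: [sepeto] → [sebedo]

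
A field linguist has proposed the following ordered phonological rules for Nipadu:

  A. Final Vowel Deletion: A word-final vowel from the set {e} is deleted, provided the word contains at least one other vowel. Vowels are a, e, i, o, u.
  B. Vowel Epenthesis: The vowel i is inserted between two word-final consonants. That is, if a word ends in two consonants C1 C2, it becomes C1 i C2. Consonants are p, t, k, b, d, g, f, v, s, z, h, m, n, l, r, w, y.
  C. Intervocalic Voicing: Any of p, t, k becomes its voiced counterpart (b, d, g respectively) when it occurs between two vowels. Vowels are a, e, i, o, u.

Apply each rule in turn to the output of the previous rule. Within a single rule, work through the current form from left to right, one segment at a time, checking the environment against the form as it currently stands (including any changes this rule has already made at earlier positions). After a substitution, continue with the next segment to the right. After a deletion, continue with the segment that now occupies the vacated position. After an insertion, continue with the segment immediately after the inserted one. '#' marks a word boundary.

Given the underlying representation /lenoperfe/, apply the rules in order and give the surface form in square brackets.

A Final Vowel Deletion: [lenoperfe] → [lenoperf]
B Vowel Epenthesis: [lenoperf] → [lenoperif]
C Intervocalic Voicing: [lenoperif] → [lenoberif]

[lenoberif]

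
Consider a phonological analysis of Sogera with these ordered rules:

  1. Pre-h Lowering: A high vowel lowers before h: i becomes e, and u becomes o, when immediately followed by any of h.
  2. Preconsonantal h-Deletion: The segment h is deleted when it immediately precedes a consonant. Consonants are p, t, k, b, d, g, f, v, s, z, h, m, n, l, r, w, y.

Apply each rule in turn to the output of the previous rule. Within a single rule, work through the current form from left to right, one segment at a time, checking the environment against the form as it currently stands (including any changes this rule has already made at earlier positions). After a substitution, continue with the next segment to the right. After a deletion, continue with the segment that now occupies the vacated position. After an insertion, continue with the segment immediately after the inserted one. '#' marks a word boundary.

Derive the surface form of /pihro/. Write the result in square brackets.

[pero]

1 Pre-h Lowering: [pihro] → [pehro]
2 Preconsonantal h-Deletion: [pehro] → [pero]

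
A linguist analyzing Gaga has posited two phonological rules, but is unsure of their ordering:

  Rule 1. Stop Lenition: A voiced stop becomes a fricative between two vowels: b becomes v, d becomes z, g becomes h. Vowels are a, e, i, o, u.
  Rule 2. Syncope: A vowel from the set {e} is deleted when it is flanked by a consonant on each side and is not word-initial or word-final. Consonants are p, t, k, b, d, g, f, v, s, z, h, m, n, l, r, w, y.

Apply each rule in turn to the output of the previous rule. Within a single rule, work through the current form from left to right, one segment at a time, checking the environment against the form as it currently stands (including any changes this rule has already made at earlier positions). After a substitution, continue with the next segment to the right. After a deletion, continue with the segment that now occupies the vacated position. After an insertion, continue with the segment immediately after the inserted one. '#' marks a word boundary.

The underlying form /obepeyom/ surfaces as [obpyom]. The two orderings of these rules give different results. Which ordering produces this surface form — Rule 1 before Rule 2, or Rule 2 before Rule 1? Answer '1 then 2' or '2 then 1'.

2 then 1

Order 1 then 2:
  1 Stop Lenition: [obepeyom] → [ovepeyom]
  2 Syncope: [ovepeyom] → [ovpyom]
  result: [ovpyom]
Order 2 then 1:
  2 Syncope: [obepeyom] → [obpyom]
  1 Stop Lenition: no change — [obpyom]
  result: [obpyom]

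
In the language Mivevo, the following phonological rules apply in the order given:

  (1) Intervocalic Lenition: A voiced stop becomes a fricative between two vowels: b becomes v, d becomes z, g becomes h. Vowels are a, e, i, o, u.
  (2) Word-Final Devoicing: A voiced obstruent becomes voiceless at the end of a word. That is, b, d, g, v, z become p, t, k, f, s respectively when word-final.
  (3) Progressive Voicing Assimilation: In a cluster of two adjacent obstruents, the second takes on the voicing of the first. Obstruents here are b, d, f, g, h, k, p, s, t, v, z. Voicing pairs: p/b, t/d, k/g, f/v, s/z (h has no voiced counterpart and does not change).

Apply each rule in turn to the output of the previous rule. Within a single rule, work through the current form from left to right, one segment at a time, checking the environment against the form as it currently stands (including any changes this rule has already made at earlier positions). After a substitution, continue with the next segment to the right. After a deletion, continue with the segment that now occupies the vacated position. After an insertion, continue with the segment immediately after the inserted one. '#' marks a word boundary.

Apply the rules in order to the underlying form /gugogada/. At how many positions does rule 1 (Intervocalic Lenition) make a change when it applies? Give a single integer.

(1) Intervocalic Lenition: [gugogada] → [guhohaza]
(2) Word-Final Devoicing: no change — [guhohaza]
(3) Progressive Voicing Assimilation: no change — [guhohaza]
Rule 1 changed 3 position(s).

3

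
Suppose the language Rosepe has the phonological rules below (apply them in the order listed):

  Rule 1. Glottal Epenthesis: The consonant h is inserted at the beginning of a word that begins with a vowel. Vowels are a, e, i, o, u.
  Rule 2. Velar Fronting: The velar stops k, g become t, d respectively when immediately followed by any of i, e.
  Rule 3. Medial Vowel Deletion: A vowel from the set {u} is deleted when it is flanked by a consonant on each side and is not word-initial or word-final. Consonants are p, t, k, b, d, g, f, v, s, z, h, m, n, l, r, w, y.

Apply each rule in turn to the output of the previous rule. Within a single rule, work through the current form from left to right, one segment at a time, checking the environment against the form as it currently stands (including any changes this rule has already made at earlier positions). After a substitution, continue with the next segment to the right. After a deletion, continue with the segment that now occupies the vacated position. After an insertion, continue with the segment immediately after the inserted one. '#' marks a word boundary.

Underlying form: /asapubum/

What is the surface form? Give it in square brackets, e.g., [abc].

[hasapbm]

Rule 1 Glottal Epenthesis: [asapubum] → [hasapubum]
Rule 2 Velar Fronting: no change — [hasapubum]
Rule 3 Medial Vowel Deletion: [hasapubum] → [hasapbm]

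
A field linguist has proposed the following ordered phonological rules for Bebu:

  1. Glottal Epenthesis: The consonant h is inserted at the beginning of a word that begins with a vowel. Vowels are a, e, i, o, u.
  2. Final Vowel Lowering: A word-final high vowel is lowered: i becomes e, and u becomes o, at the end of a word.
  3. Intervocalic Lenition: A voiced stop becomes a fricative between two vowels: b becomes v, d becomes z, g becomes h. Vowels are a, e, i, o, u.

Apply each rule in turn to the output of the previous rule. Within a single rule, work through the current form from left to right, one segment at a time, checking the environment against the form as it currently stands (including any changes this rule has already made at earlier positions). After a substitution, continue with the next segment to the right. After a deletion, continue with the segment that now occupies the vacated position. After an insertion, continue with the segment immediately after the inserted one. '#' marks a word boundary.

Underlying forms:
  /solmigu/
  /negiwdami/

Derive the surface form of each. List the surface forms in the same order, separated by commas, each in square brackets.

/solmigu/:
  1 Glottal Epenthesis: no change — [solmigu]
  2 Final Vowel Lowering: [solmigu] → [solmigo]
  3 Intervocalic Lenition: [solmigo] → [solmiho]
/negiwdami/:
  1 Glottal Epenthesis: no change — [negiwdami]
  2 Final Vowel Lowering: [negiwdami] → [negiwdame]
  3 Intervocalic Lenition: [negiwdame] → [nehiwdame]

[solmiho], [nehiwdame]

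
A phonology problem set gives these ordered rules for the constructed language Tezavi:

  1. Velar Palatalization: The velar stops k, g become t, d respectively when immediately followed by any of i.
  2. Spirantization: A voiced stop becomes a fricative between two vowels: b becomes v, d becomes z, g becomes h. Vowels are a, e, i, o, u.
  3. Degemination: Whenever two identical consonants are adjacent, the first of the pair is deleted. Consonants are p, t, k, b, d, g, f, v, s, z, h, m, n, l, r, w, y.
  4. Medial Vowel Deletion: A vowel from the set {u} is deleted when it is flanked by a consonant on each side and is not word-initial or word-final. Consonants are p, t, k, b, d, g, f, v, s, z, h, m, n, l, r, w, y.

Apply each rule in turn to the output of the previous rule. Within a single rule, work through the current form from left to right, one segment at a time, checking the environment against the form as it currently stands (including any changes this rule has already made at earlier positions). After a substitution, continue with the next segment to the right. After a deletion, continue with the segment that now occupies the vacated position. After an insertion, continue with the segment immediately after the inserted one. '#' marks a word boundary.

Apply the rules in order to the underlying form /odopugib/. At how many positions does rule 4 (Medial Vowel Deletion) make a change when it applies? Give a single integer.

1 Velar Palatalization: [odopugib] → [odopudib]
2 Spirantization: [odopudib] → [ozopuzib]
3 Degemination: no change — [ozopuzib]
4 Medial Vowel Deletion: [ozopuzib] → [ozopzib]
Rule 4 changed 1 position(s).

1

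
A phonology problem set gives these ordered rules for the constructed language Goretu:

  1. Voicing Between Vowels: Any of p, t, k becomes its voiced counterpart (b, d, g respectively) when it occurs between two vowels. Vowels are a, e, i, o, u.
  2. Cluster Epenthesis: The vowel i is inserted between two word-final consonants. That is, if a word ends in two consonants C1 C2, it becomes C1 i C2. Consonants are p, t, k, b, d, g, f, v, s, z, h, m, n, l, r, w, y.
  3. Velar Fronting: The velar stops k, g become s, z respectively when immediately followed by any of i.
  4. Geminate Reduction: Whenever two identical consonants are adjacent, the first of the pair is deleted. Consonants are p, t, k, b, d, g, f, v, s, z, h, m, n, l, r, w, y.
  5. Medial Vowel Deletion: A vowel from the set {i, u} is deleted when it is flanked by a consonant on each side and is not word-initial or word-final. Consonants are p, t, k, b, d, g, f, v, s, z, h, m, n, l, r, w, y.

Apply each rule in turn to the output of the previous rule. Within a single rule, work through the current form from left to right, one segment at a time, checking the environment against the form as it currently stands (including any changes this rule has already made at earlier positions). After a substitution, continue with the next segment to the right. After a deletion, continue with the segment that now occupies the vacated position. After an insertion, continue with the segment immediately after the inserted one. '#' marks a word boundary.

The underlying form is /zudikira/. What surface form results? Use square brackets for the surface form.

[zdzra]

1 Voicing Between Vowels: [zudikira] → [zudigira]
2 Cluster Epenthesis: no change — [zudigira]
3 Velar Fronting: [zudigira] → [zudizira]
4 Geminate Reduction: no change — [zudizira]
5 Medial Vowel Deletion: [zudizira] → [zdzra]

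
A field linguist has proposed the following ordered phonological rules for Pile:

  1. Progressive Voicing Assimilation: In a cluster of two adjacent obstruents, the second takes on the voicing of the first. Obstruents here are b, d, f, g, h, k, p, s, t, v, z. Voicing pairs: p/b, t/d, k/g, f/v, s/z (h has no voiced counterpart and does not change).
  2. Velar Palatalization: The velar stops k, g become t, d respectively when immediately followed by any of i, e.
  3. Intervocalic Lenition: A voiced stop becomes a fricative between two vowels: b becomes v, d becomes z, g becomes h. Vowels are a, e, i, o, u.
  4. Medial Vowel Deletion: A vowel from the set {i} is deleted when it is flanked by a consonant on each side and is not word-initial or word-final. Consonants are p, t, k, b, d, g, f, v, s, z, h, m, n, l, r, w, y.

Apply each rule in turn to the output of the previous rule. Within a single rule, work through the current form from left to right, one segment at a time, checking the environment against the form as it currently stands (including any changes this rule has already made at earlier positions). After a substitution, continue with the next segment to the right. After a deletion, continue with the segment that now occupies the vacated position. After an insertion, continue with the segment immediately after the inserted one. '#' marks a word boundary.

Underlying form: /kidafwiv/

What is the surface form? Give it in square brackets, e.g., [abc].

1 Progressive Voicing Assimilation: no change — [kidafwiv]
2 Velar Palatalization: [kidafwiv] → [tidafwiv]
3 Intervocalic Lenition: [tidafwiv] → [tizafwiv]
4 Medial Vowel Deletion: [tizafwiv] → [tzafwv]

[tzafwv]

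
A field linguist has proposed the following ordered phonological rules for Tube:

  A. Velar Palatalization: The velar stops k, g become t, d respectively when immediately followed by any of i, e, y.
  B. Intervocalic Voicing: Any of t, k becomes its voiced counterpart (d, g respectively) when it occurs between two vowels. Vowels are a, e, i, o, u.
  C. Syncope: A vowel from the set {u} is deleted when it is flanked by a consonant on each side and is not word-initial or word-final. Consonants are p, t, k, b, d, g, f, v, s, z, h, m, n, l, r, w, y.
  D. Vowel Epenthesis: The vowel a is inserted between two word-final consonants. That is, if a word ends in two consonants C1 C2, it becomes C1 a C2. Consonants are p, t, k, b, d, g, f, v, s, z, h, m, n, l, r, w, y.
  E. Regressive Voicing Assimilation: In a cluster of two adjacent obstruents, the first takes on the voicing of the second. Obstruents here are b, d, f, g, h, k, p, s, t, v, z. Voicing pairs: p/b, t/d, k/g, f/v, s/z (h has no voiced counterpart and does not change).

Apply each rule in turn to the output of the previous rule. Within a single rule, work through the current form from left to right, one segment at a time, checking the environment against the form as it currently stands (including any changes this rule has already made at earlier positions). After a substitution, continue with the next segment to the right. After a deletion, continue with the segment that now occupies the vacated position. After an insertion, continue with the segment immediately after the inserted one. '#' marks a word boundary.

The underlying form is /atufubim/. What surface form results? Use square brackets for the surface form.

A Velar Palatalization: no change — [atufubim]
B Intervocalic Voicing: [atufubim] → [adufubim]
C Syncope: [adufubim] → [adfbim]
D Vowel Epenthesis: no change — [adfbim]
E Regressive Voicing Assimilation: [adfbim] → [atvbim]

[atvbim]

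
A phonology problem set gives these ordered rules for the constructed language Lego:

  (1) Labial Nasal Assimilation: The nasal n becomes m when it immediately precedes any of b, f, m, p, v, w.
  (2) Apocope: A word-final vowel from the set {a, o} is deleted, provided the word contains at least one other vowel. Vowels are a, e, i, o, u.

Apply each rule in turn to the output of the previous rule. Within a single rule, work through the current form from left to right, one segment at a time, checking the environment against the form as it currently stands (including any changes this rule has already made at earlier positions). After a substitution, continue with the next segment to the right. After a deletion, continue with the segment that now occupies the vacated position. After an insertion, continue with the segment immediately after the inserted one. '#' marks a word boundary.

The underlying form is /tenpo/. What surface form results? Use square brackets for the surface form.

[temp]

(1) Labial Nasal Assimilation: [tenpo] → [tempo]
(2) Apocope: [tempo] → [temp]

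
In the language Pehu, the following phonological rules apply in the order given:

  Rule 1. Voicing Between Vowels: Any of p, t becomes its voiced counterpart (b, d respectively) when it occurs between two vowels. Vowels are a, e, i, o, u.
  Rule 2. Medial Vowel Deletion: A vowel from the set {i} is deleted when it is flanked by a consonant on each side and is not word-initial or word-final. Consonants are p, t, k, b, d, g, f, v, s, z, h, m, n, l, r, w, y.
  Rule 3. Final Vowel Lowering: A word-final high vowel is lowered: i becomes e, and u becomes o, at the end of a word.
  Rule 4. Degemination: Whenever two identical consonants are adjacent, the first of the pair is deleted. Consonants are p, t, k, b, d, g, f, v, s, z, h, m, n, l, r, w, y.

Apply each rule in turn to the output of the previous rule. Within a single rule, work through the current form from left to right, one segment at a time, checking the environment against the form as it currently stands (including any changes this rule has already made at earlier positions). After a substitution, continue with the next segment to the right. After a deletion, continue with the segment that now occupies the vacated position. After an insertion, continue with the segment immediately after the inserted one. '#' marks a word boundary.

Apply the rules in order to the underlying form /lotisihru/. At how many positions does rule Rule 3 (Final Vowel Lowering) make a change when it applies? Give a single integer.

Rule 1 Voicing Between Vowels: [lotisihru] → [lodisihru]
Rule 2 Medial Vowel Deletion: [lodisihru] → [lodshru]
Rule 3 Final Vowel Lowering: [lodshru] → [lodshro]
Rule 4 Degemination: no change — [lodshro]
Rule Rule 3 changed 1 position(s).

1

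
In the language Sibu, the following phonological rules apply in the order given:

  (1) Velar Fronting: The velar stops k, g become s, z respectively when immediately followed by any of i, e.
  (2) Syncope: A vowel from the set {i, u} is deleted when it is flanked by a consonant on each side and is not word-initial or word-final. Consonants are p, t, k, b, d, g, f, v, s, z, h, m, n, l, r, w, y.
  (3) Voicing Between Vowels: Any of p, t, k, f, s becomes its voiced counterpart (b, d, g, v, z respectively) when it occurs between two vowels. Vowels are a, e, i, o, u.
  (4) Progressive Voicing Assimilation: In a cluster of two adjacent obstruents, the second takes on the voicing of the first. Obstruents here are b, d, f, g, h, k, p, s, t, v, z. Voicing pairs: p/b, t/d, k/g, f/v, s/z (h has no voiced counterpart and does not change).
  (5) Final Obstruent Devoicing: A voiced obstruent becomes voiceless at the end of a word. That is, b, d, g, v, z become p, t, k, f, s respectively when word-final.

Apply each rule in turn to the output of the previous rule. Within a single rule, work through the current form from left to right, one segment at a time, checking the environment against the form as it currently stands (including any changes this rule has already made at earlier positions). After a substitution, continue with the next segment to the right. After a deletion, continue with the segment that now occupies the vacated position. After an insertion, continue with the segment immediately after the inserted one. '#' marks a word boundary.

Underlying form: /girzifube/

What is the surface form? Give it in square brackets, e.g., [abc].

[zrzvbe]

(1) Velar Fronting: [girzifube] → [zirzifube]
(2) Syncope: [zirzifube] → [zrzfbe]
(3) Voicing Between Vowels: no change — [zrzfbe]
(4) Progressive Voicing Assimilation: [zrzfbe] → [zrzvbe]
(5) Final Obstruent Devoicing: no change — [zrzvbe]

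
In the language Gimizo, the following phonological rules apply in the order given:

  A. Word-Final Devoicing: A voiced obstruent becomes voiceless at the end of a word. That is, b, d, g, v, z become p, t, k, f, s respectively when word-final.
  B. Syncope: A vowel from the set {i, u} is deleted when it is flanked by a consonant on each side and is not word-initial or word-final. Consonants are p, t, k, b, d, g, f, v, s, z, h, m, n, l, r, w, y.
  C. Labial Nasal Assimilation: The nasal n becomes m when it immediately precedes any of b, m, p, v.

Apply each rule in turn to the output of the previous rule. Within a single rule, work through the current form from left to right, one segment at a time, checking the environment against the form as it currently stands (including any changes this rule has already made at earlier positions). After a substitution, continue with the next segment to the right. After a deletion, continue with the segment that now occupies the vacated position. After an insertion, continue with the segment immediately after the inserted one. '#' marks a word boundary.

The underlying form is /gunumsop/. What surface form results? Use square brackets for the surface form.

[gmmsop]

A Word-Final Devoicing: no change — [gunumsop]
B Syncope: [gunumsop] → [gnmsop]
C Labial Nasal Assimilation: [gnmsop] → [gmmsop]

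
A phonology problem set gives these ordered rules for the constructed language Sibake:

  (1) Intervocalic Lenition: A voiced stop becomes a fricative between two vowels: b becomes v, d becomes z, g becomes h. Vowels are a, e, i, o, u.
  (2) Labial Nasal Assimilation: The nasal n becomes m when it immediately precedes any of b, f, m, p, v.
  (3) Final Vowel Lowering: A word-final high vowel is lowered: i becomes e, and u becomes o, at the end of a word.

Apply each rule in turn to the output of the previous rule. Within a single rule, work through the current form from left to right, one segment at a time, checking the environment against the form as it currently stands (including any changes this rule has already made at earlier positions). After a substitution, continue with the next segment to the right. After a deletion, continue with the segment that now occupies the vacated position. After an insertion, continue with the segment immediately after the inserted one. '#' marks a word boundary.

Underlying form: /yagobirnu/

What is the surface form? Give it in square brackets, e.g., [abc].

(1) Intervocalic Lenition: [yagobirnu] → [yahovirnu]
(2) Labial Nasal Assimilation: no change — [yahovirnu]
(3) Final Vowel Lowering: [yahovirnu] → [yahovirno]

[yahovirno]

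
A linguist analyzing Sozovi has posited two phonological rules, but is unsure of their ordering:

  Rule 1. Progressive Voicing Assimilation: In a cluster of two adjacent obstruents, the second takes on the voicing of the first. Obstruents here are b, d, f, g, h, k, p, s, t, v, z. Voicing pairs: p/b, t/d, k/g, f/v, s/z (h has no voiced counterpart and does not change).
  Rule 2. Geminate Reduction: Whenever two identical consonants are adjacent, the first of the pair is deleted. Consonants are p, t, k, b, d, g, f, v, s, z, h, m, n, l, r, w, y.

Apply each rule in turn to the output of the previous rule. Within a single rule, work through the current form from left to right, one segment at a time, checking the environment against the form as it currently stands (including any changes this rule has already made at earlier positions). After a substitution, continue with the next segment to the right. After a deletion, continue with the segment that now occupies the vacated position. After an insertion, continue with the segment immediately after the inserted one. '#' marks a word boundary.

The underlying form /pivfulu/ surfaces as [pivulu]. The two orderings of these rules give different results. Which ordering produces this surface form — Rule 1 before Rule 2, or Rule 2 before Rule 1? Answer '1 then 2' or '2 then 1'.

Order 1 then 2:
  1 Progressive Voicing Assimilation: [pivfulu] → [pivvulu]
  2 Geminate Reduction: [pivvulu] → [pivulu]
  result: [pivulu]
Order 2 then 1:
  2 Geminate Reduction: no change — [pivfulu]
  1 Progressive Voicing Assimilation: [pivfulu] → [pivvulu]
  result: [pivvulu]

1 then 2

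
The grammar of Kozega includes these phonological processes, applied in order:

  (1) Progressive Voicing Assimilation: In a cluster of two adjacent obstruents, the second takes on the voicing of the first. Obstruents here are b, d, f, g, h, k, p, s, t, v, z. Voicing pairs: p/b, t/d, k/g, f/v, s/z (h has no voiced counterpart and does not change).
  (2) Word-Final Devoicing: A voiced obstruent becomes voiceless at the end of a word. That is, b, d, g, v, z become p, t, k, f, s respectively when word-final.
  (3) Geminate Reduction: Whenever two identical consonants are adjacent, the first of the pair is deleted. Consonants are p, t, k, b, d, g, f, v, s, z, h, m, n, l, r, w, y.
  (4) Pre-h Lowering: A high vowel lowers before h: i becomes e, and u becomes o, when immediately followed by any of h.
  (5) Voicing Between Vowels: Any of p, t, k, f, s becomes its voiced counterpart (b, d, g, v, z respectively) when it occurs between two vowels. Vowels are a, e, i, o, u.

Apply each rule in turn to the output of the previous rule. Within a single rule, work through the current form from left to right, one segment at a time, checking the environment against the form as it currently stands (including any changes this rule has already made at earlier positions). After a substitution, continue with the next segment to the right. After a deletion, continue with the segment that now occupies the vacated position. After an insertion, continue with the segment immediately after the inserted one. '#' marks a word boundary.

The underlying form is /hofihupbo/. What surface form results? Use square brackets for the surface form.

(1) Progressive Voicing Assimilation: [hofihupbo] → [hofihuppo]
(2) Word-Final Devoicing: no change — [hofihuppo]
(3) Geminate Reduction: [hofihuppo] → [hofihupo]
(4) Pre-h Lowering: [hofihupo] → [hofehupo]
(5) Voicing Between Vowels: [hofehupo] → [hovehubo]

[hovehubo]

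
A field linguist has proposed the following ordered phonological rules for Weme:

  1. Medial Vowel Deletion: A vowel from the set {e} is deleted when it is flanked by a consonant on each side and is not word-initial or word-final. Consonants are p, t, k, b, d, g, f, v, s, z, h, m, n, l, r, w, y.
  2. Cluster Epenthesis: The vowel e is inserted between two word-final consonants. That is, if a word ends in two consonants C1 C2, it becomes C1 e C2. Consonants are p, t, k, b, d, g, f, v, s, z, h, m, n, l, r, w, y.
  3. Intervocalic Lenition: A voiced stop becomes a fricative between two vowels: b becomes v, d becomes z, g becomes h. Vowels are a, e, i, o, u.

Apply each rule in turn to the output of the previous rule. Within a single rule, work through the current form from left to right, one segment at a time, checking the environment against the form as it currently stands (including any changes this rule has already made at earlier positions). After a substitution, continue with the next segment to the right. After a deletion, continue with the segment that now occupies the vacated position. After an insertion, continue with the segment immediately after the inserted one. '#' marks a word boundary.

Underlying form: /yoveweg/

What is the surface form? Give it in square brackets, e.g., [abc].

1 Medial Vowel Deletion: [yoveweg] → [yovwg]
2 Cluster Epenthesis: [yovwg] → [yovweg]
3 Intervocalic Lenition: no change — [yovweg]

[yovweg]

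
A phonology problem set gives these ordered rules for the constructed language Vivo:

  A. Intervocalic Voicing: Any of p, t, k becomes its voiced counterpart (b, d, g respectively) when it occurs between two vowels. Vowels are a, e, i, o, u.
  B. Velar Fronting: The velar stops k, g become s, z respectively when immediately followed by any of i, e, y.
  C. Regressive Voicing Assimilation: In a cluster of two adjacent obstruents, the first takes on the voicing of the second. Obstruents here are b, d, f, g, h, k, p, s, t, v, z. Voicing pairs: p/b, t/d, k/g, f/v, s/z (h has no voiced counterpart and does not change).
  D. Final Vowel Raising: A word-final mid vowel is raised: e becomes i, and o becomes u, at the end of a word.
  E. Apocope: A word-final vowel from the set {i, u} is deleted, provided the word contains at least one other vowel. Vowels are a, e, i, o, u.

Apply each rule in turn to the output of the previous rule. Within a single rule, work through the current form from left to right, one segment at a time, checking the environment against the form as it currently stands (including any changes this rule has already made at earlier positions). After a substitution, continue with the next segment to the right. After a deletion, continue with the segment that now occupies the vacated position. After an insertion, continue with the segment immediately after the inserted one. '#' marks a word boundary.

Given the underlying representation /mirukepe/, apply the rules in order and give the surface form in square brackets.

A Intervocalic Voicing: [mirukepe] → [mirugebe]
B Velar Fronting: [mirugebe] → [miruzebe]
C Regressive Voicing Assimilation: no change — [miruzebe]
D Final Vowel Raising: [miruzebe] → [miruzebi]
E Apocope: [miruzebi] → [miruzeb]

[miruzeb]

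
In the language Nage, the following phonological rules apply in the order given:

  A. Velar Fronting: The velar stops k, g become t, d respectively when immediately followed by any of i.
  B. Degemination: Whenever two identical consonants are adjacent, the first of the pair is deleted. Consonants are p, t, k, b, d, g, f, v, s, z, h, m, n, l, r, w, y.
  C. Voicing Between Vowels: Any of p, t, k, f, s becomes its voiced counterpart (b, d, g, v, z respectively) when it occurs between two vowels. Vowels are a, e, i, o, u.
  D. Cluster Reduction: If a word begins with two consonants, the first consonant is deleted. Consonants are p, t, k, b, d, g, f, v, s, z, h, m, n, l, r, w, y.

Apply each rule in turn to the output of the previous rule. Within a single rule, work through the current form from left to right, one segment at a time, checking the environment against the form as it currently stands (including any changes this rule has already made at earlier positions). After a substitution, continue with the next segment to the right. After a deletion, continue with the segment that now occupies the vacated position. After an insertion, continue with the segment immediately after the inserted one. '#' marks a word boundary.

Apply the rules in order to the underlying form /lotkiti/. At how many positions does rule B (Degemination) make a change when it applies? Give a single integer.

A Velar Fronting: [lotkiti] → [lottiti]
B Degemination: [lottiti] → [lotiti]
C Voicing Between Vowels: [lotiti] → [lodidi]
D Cluster Reduction: no change — [lodidi]
Rule B changed 1 position(s).

1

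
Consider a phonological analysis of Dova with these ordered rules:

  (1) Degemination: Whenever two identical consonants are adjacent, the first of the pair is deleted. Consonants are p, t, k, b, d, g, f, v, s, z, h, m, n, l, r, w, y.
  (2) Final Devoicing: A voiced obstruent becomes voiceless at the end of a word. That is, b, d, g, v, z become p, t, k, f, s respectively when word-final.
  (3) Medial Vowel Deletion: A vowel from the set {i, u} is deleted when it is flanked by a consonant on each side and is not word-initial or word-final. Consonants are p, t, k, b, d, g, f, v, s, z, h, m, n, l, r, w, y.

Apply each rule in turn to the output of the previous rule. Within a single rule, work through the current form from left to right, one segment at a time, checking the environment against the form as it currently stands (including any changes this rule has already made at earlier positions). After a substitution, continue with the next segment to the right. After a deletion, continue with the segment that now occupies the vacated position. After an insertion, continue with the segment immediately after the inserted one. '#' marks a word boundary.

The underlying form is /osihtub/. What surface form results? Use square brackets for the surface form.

[oshtp]

(1) Degemination: no change — [osihtub]
(2) Final Devoicing: [osihtub] → [osihtup]
(3) Medial Vowel Deletion: [osihtup] → [oshtp]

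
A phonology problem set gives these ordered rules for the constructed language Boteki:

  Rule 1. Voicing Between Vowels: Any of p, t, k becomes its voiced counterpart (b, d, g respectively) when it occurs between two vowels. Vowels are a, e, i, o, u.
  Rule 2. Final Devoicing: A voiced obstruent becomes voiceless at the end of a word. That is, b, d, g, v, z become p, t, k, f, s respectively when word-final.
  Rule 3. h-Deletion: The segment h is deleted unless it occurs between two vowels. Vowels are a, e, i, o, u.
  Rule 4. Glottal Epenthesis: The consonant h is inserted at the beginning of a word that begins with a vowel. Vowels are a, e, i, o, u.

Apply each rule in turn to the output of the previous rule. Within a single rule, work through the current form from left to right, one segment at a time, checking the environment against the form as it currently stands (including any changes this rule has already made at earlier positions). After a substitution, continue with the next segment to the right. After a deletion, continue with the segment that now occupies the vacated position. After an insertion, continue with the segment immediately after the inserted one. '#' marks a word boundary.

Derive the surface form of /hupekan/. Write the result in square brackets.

[hubegan]

Rule 1 Voicing Between Vowels: [hupekan] → [hubegan]
Rule 2 Final Devoicing: no change — [hubegan]
Rule 3 h-Deletion: [hubegan] → [ubegan]
Rule 4 Glottal Epenthesis: [ubegan] → [hubegan]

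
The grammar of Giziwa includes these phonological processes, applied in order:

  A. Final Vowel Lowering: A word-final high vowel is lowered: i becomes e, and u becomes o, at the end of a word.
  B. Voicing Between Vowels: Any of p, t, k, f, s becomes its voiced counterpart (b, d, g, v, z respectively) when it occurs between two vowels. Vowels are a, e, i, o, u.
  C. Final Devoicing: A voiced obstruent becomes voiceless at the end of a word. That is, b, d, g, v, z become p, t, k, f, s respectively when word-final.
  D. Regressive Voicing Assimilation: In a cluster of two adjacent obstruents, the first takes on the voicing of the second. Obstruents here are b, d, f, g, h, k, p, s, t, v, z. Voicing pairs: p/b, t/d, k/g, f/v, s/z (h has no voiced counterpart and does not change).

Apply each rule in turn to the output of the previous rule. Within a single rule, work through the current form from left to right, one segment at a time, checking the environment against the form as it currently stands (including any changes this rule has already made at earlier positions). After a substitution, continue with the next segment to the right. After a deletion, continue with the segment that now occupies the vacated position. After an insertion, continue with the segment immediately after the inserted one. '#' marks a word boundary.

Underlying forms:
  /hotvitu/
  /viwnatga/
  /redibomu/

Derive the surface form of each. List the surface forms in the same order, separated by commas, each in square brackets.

/hotvitu/:
  A Final Vowel Lowering: [hotvitu] → [hotvito]
  B Voicing Between Vowels: [hotvito] → [hotvido]
  C Final Devoicing: no change — [hotvido]
  D Regressive Voicing Assimilation: [hotvido] → [hodvido]
/viwnatga/:
  A Final Vowel Lowering: no change — [viwnatga]
  B Voicing Between Vowels: no change — [viwnatga]
  C Final Devoicing: no change — [viwnatga]
  D Regressive Voicing Assimilation: [viwnatga] → [viwnadga]
/redibomu/:
  A Final Vowel Lowering: [redibomu] → [redibomo]
  B Voicing Between Vowels: no change — [redibomo]
  C Final Devoicing: no change — [redibomo]
  D Regressive Voicing Assimilation: no change — [redibomo]

[hodvido], [viwnadga], [redibomo]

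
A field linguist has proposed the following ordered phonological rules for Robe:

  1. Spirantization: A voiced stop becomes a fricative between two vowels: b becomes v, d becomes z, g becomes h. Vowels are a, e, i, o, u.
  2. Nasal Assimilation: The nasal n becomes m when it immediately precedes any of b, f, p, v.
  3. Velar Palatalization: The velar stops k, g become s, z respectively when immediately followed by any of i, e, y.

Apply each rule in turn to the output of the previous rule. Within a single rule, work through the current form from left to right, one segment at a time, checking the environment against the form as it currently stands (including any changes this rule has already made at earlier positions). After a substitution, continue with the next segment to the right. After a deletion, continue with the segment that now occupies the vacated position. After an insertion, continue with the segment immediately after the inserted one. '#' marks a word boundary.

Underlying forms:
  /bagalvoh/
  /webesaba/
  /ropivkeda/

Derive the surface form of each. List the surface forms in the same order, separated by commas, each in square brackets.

[bahalvoh], [wevesava], [ropivseza]

/bagalvoh/:
  1 Spirantization: [bagalvoh] → [bahalvoh]
  2 Nasal Assimilation: no change — [bahalvoh]
  3 Velar Palatalization: no change — [bahalvoh]
/webesaba/:
  1 Spirantization: [webesaba] → [wevesava]
  2 Nasal Assimilation: no change — [wevesava]
  3 Velar Palatalization: no change — [wevesava]
/ropivkeda/:
  1 Spirantization: [ropivkeda] → [ropivkeza]
  2 Nasal Assimilation: no change — [ropivkeza]
  3 Velar Palatalization: [ropivkeza] → [ropivseza]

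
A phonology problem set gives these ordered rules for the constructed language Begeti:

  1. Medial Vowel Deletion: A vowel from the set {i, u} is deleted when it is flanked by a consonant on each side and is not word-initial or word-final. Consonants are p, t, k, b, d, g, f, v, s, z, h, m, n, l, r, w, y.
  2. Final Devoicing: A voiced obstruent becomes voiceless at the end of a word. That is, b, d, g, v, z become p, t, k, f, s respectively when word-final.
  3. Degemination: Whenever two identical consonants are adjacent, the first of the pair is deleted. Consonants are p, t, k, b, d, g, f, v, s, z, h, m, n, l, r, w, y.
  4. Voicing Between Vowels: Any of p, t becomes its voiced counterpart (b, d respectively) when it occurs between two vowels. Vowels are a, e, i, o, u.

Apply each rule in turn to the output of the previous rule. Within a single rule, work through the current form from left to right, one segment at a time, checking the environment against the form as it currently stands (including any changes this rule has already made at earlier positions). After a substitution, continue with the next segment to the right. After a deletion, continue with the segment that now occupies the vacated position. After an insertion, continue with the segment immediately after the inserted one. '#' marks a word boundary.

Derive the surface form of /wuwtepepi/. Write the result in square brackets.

1 Medial Vowel Deletion: [wuwtepepi] → [wwtepepi]
2 Final Devoicing: no change — [wwtepepi]
3 Degemination: [wwtepepi] → [wtepepi]
4 Voicing Between Vowels: [wtepepi] → [wtebebi]

[wtebebi]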